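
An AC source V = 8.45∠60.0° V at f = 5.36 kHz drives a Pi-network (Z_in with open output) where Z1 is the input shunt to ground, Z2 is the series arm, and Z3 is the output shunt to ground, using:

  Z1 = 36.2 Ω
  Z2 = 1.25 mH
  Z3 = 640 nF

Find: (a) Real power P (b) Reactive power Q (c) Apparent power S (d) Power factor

Step 1 — Angular frequency: ω = 2π·f = 2π·5360 = 3.368e+04 rad/s.
Step 2 — Component impedances:
  Z1: Z = R = 36.2 Ω
  Z2: Z = jωL = j·3.368e+04·0.00125 = 0 + j42.1 Ω
  Z3: Z = 1/(jωC) = -j/(ω·C) = 0 - j46.4 Ω
Step 3 — With open output, the series arm Z2 and the output shunt Z3 appear in series to ground: Z2 + Z3 = 0 - j4.298 Ω.
Step 4 — Parallel with input shunt Z1: Z_in = Z1 || (Z2 + Z3) = 0.5032 - j4.238 Ω = 4.268∠-83.2° Ω.
Step 5 — Source phasor: V = 8.45∠60.0° V = 4.225 + j7.318 V.
Step 6 — Current: I = V / Z = -1.586 + j1.185 A = 1.98∠143.2° A.
Step 7 — Complex power: S = V·I* = 1.972 - j16.61 VA.
Step 8 — Real power: P = Re(S) = 1.972 W.
Step 9 — Reactive power: Q = Im(S) = -16.61 VAR.
Step 10 — Apparent power: |S| = 16.73 VA.
Step 11 — Power factor: PF = P/|S| = 0.1179 (leading).

(a) P = 1.972 W  (b) Q = -16.61 VAR  (c) S = 16.73 VA  (d) PF = 0.1179 (leading)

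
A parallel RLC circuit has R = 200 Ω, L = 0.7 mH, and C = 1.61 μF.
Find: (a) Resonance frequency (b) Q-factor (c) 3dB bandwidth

Step 1 — Resonance: ω₀ = 1/√(LC) = 1/√(0.0007·1.61e-06) = 2.979e+04 rad/s.
Step 2 — f₀ = ω₀/(2π) = 4741 Hz.
Step 3 — Parallel Q: Q = R/(ω₀L) = 200/(2.979e+04·0.0007) = 9.592.
Step 4 — Bandwidth: Δω = ω₀/Q = 3106 rad/s; BW = Δω/(2π) = 494.3 Hz.

(a) f₀ = 4741 Hz  (b) Q = 9.592  (c) BW = 494.3 Hz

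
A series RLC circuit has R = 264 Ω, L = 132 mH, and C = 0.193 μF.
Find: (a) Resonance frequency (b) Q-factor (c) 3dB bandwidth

Step 1 — Resonance: ω₀ = 1/√(LC) = 1/√(0.132·1.93e-07) = 6265 rad/s.
Step 2 — f₀ = ω₀/(2π) = 997.1 Hz.
Step 3 — Series Q: Q = ω₀L/R = 6265·0.132/264 = 3.133.
Step 4 — Bandwidth: Δω = ω₀/Q = 2000 rad/s; BW = Δω/(2π) = 318.3 Hz.

(a) f₀ = 997.1 Hz  (b) Q = 3.133  (c) BW = 318.3 Hz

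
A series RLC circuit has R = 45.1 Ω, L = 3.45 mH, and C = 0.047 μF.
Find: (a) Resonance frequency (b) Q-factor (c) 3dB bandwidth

Step 1 — Resonance: ω₀ = 1/√(LC) = 1/√(0.00345·4.7e-08) = 7.853e+04 rad/s.
Step 2 — f₀ = ω₀/(2π) = 1.25e+04 Hz.
Step 3 — Series Q: Q = ω₀L/R = 7.853e+04·0.00345/45.1 = 6.007.
Step 4 — Bandwidth: Δω = ω₀/Q = 1.307e+04 rad/s; BW = Δω/(2π) = 2081 Hz.

(a) f₀ = 1.25e+04 Hz  (b) Q = 6.007  (c) BW = 2081 Hz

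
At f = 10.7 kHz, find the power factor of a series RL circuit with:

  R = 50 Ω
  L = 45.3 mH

Step 1 — Angular frequency: ω = 2π·f = 2π·1.07e+04 = 6.723e+04 rad/s.
Step 2 — Component impedances:
  R: Z = R = 50 Ω
  L: Z = jωL = j·6.723e+04·0.0453 = 0 + j3046 Ω
Step 3 — Series combination: Z_total = R + L = 50 + j3046 Ω = 3046∠89.1° Ω.
Step 4 — Power factor: PF = cos(φ) = Re(Z)/|Z| = 50/3045.9 = 0.01642.
Step 5 — Type: Im(Z) = 3046 ⇒ lagging (phase φ = 89.1°).

PF = 0.01642 (lagging, φ = 89.1°)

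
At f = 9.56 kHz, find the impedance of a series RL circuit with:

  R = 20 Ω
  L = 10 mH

Step 1 — Angular frequency: ω = 2π·f = 2π·9560 = 6.007e+04 rad/s.
Step 2 — Component impedances:
  R: Z = R = 20 Ω
  L: Z = jωL = j·6.007e+04·0.01 = 0 + j600.7 Ω
Step 3 — Series combination: Z_total = R + L = 20 + j600.7 Ω = 601∠88.1° Ω.

Z = 20 + j600.7 Ω = 601∠88.1° Ω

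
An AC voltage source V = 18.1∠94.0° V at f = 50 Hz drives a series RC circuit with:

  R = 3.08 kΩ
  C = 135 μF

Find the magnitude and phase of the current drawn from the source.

Step 1 — Angular frequency: ω = 2π·f = 2π·50 = 314.2 rad/s.
Step 2 — Component impedances:
  R: Z = R = 3080 Ω
  C: Z = 1/(jωC) = -j/(ω·C) = 0 - j23.58 Ω
Step 3 — Series combination: Z_total = R + C = 3080 - j23.58 Ω = 3080∠-0.4° Ω.
Step 4 — Source phasor: V = 18.1∠94.0° V = -1.263 + j18.06 V.
Step 5 — Ohm's law: I = V / Z_total = (-1.263 + j18.06) / (3080 - j23.58) = -0.0004548 + j0.005859 A.
Step 6 — Convert to polar: |I| = 0.005876 A, ∠I = 94.4°.

I = 0.005876∠94.4° A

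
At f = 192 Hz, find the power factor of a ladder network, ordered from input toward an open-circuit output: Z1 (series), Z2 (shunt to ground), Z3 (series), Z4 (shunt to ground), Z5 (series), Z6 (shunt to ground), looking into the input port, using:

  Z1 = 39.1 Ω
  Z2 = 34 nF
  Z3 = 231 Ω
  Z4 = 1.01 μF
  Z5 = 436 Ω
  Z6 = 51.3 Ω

Step 1 — Angular frequency: ω = 2π·f = 2π·192 = 1206 rad/s.
Step 2 — Component impedances:
  Z1: Z = R = 39.1 Ω
  Z2: Z = 1/(jωC) = -j/(ω·C) = 0 - j2.438e+04 Ω
  Z3: Z = R = 231 Ω
  Z4: Z = 1/(jωC) = -j/(ω·C) = 0 - j820.7 Ω
  Z5: Z = R = 436 Ω
  Z6: Z = R = 51.3 Ω
Step 3 — Ladder network (open output): work backward from the far end, alternating series and parallel combinations. Z_in = 619.8 - j226 Ω = 659.7∠-20.0° Ω.
Step 4 — Power factor: PF = cos(φ) = Re(Z)/|Z| = 619.8/659.7 = 0.9395.
Step 5 — Type: Im(Z) = -226 ⇒ leading (phase φ = -20.0°).

PF = 0.9395 (leading, φ = -20.0°)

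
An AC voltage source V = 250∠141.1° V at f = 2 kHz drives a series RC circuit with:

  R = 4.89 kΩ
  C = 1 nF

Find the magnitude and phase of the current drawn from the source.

Step 1 — Angular frequency: ω = 2π·f = 2π·2000 = 1.257e+04 rad/s.
Step 2 — Component impedances:
  R: Z = R = 4890 Ω
  C: Z = 1/(jωC) = -j/(ω·C) = 0 - j7.958e+04 Ω
Step 3 — Series combination: Z_total = R + C = 4890 - j7.958e+04 Ω = 7.973e+04∠-86.5° Ω.
Step 4 — Source phasor: V = 250∠141.1° V = -194.6 + j157 V.
Step 5 — Ohm's law: I = V / Z_total = (-194.6 + j157) / (4890 - j7.958e+04) = -0.002115 - j0.002315 A.
Step 6 — Convert to polar: |I| = 0.003136 A, ∠I = -132.4°.

I = 0.003136∠-132.4° A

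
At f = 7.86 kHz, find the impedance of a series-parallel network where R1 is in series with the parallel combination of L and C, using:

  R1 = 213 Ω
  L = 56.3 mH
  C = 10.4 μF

Step 1 — Angular frequency: ω = 2π·f = 2π·7860 = 4.939e+04 rad/s.
Step 2 — Component impedances:
  R1: Z = R = 213 Ω
  L: Z = jωL = j·4.939e+04·0.0563 = 0 + j2780 Ω
  C: Z = 1/(jωC) = -j/(ω·C) = 0 - j1.947 Ω
Step 3 — Parallel branch: L || C = 1/(1/L + 1/C) = 0 - j1.948 Ω.
Step 4 — Series with R1: Z_total = R1 + (L || C) = 213 - j1.948 Ω = 213∠-0.5° Ω.

Z = 213 - j1.948 Ω = 213∠-0.5° Ω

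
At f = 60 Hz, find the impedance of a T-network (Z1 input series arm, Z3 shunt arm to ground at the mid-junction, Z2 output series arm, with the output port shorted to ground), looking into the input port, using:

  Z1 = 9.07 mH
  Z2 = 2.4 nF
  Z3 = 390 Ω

Step 1 — Angular frequency: ω = 2π·f = 2π·60 = 377 rad/s.
Step 2 — Component impedances:
  Z1: Z = jωL = j·377·0.00907 = 0 + j3.419 Ω
  Z2: Z = 1/(jωC) = -j/(ω·C) = 0 - j1.105e+06 Ω
  Z3: Z = R = 390 Ω
Step 3 — With the output port shorted to ground, the output series arm Z2 runs from the junction to ground; the shunt arm Z3 also runs from the junction to ground. They appear in parallel: Z3 || Z2 = 390 - j0.1376 Ω.
Step 4 — Series with input arm Z1: Z_in = Z1 + (Z3 || Z2) = 390 + j3.282 Ω = 390∠0.5° Ω.

Z = 390 + j3.282 Ω = 390∠0.5° Ω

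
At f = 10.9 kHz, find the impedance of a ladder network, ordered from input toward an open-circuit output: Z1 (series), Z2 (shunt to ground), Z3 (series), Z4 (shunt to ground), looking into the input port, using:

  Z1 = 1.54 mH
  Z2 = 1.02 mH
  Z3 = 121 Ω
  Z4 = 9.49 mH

Step 1 — Angular frequency: ω = 2π·f = 2π·1.09e+04 = 6.849e+04 rad/s.
Step 2 — Component impedances:
  Z1: Z = jωL = j·6.849e+04·0.00154 = 0 + j105.5 Ω
  Z2: Z = jωL = j·6.849e+04·0.00102 = 0 + j69.86 Ω
  Z3: Z = R = 121 Ω
  Z4: Z = jωL = j·6.849e+04·0.00949 = 0 + j649.9 Ω
Step 3 — Ladder network (open output): work backward from the far end, alternating series and parallel combinations. Z_in = 1.108 + j168.7 Ω = 168.7∠89.6° Ω.

Z = 1.108 + j168.7 Ω = 168.7∠89.6° Ω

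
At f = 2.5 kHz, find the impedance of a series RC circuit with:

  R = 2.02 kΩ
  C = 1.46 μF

Step 1 — Angular frequency: ω = 2π·f = 2π·2500 = 1.571e+04 rad/s.
Step 2 — Component impedances:
  R: Z = R = 2020 Ω
  C: Z = 1/(jωC) = -j/(ω·C) = 0 - j43.6 Ω
Step 3 — Series combination: Z_total = R + C = 2020 - j43.6 Ω = 2020∠-1.2° Ω.

Z = 2020 - j43.6 Ω = 2020∠-1.2° Ω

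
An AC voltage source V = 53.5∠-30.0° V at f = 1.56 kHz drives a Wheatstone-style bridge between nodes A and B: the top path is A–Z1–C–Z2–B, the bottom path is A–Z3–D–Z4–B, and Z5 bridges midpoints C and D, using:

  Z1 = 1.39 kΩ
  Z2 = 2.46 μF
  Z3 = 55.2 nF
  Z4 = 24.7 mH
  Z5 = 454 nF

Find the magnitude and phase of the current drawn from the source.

Step 1 — Angular frequency: ω = 2π·f = 2π·1560 = 9802 rad/s.
Step 2 — Component impedances:
  Z1: Z = R = 1390 Ω
  Z2: Z = 1/(jωC) = -j/(ω·C) = 0 - j41.47 Ω
  Z3: Z = 1/(jωC) = -j/(ω·C) = 0 - j1848 Ω
  Z4: Z = jωL = j·9802·0.0247 = 0 + j242.1 Ω
  Z5: Z = 1/(jωC) = -j/(ω·C) = 0 - j224.7 Ω
Step 3 — Bridge requires nodal analysis (the Z5 bridge couples midpoints C and D, so the two paths cannot be reduced to a simple series/parallel combination). Setting node B to ground and injecting 1 A at node A, the 3-node admittance system at A, C, D solves to V_A = Z_AB = 121.1 + j825.2 Ω = 834∠81.6° Ω.
Step 4 — Source phasor: V = 53.5∠-30.0° V = 46.33 - j26.75 V.
Step 5 — Ohm's law: I = V / Z_total = (46.33 - j26.75) / (121.1 + j825.2) = -0.02366 - j0.05962 A.
Step 6 — Convert to polar: |I| = 0.06415 A, ∠I = -111.6°.

I = 0.06415∠-111.6° A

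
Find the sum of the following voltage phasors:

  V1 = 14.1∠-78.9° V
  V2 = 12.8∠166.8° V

Step 1 — Convert each phasor to rectangular form:
  V1 = 14.1·(cos(-78.9°) + j·sin(-78.9°)) = 2.715 - j13.84 V
  V2 = 12.8·(cos(166.8°) + j·sin(166.8°)) = -12.46 + j2.923 V
Step 2 — Sum components: V_total = -9.747 - j10.91 V.
Step 3 — Convert to polar: |V_total| = 14.63 V, ∠V_total = -131.8°.

V_total = 14.63∠-131.8° V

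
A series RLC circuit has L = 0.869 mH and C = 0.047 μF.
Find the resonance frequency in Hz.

Step 1 — Resonance condition Im(Z)=0 gives ω₀ = 1/√(LC).
Step 2 — ω₀ = 1/√(0.000869·4.7e-08) = 1.565e+05 rad/s.
Step 3 — f₀ = ω₀/(2π) = 2.49e+04 Hz.

f₀ = 2.49e+04 Hz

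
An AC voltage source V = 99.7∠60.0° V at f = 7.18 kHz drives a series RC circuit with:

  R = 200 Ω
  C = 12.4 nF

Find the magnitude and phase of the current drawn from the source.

Step 1 — Angular frequency: ω = 2π·f = 2π·7180 = 4.511e+04 rad/s.
Step 2 — Component impedances:
  R: Z = R = 200 Ω
  C: Z = 1/(jωC) = -j/(ω·C) = 0 - j1788 Ω
Step 3 — Series combination: Z_total = R + C = 200 - j1788 Ω = 1799∠-83.6° Ω.
Step 4 — Source phasor: V = 99.7∠60.0° V = 49.85 + j86.34 V.
Step 5 — Ohm's law: I = V / Z_total = (49.85 + j86.34) / (200 - j1788) = -0.04462 + j0.03288 A.
Step 6 — Convert to polar: |I| = 0.05543 A, ∠I = 143.6°.

I = 0.05543∠143.6° A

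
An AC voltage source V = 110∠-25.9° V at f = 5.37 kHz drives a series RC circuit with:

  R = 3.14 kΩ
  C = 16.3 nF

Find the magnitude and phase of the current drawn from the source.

Step 1 — Angular frequency: ω = 2π·f = 2π·5370 = 3.374e+04 rad/s.
Step 2 — Component impedances:
  R: Z = R = 3140 Ω
  C: Z = 1/(jωC) = -j/(ω·C) = 0 - j1818 Ω
Step 3 — Series combination: Z_total = R + C = 3140 - j1818 Ω = 3628∠-30.1° Ω.
Step 4 — Source phasor: V = 110∠-25.9° V = 98.95 - j48.05 V.
Step 5 — Ohm's law: I = V / Z_total = (98.95 - j48.05) / (3140 - j1818) = 0.03024 + j0.002206 A.
Step 6 — Convert to polar: |I| = 0.03032 A, ∠I = 4.2°.

I = 0.03032∠4.2° A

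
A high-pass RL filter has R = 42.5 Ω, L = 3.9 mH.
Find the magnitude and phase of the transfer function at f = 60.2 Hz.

Step 1 — Angular frequency: ω = 2π·60.2 = 378.2 rad/s.
Step 2 — Transfer function: H(jω) = jωL/(R + jωL).
Step 3 — Numerator jωL = j·1.475; denominator R + jωL = 42.5 + j1.475.
Step 4 — H = 0.001203 + j0.03467.
Step 5 — Magnitude: |H| = 0.03469 (-29.2 dB); phase: φ = 88.0°.

|H| = 0.03469 (-29.2 dB), φ = 88.0°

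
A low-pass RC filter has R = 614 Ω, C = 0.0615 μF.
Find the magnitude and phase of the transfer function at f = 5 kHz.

Step 1 — Angular frequency: ω = 2π·5000 = 3.142e+04 rad/s.
Step 2 — Transfer function: H(jω) = 1/(1 + jωRC).
Step 3 — Denominator: 1 + jωRC = 1 + j·3.142e+04·614·6.15e-08 = 1 + j1.186.
Step 4 — H = 0.4154 - j0.4928.
Step 5 — Magnitude: |H| = 0.6445 (-3.8 dB); phase: φ = -49.9°.

|H| = 0.6445 (-3.8 dB), φ = -49.9°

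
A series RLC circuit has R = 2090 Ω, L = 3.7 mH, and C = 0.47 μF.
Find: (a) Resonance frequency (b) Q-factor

Step 1 — Resonance condition Im(Z)=0 gives ω₀ = 1/√(LC).
Step 2 — ω₀ = 1/√(0.0037·4.7e-07) = 2.398e+04 rad/s.
Step 3 — f₀ = ω₀/(2π) = 3817 Hz.
Step 4 — Series Q: Q = ω₀L/R = 2.398e+04·0.0037/2090 = 0.04245.

(a) f₀ = 3817 Hz  (b) Q = 0.04245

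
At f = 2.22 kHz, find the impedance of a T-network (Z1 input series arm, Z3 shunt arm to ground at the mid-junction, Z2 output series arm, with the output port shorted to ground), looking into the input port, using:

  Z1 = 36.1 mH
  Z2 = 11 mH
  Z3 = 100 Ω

Step 1 — Angular frequency: ω = 2π·f = 2π·2220 = 1.395e+04 rad/s.
Step 2 — Component impedances:
  Z1: Z = jωL = j·1.395e+04·0.0361 = 0 + j503.5 Ω
  Z2: Z = jωL = j·1.395e+04·0.011 = 0 + j153.4 Ω
  Z3: Z = R = 100 Ω
Step 3 — With the output port shorted to ground, the output series arm Z2 runs from the junction to ground; the shunt arm Z3 also runs from the junction to ground. They appear in parallel: Z3 || Z2 = 70.19 + j45.74 Ω.
Step 4 — Series with input arm Z1: Z_in = Z1 + (Z3 || Z2) = 70.19 + j549.3 Ω = 553.8∠82.7° Ω.

Z = 70.19 + j549.3 Ω = 553.8∠82.7° Ω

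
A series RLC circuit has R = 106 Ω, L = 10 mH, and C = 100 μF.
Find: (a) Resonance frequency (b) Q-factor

Step 1 — Resonance condition Im(Z)=0 gives ω₀ = 1/√(LC).
Step 2 — ω₀ = 1/√(0.01·0.0001) = 1000 rad/s.
Step 3 — f₀ = ω₀/(2π) = 159.2 Hz.
Step 4 — Series Q: Q = ω₀L/R = 1000·0.01/106 = 0.09434.

(a) f₀ = 159.2 Hz  (b) Q = 0.09434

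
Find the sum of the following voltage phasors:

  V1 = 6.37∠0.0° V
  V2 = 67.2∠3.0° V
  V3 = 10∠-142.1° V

Step 1 — Convert each phasor to rectangular form:
  V1 = 6.37·(cos(0.0°) + j·sin(0.0°)) = 6.37 V
  V2 = 67.2·(cos(3.0°) + j·sin(3.0°)) = 67.11 + j3.517 V
  V3 = 10·(cos(-142.1°) + j·sin(-142.1°)) = -7.891 - j6.143 V
Step 2 — Sum components: V_total = 65.59 - j2.626 V.
Step 3 — Convert to polar: |V_total| = 65.64 V, ∠V_total = -2.3°.

V_total = 65.64∠-2.3° V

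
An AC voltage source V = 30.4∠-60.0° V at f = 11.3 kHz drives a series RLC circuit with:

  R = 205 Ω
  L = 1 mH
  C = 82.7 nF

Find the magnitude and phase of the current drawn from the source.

Step 1 — Angular frequency: ω = 2π·f = 2π·1.13e+04 = 7.1e+04 rad/s.
Step 2 — Component impedances:
  R: Z = R = 205 Ω
  L: Z = jωL = j·7.1e+04·0.001 = 0 + j71 Ω
  C: Z = 1/(jωC) = -j/(ω·C) = 0 - j170.3 Ω
Step 3 — Series combination: Z_total = R + L + C = 205 - j99.31 Ω = 227.8∠-25.8° Ω.
Step 4 — Source phasor: V = 30.4∠-60.0° V = 15.2 - j26.33 V.
Step 5 — Ohm's law: I = V / Z_total = (15.2 - j26.33) / (205 - j99.31) = 0.1104 - j0.07492 A.
Step 6 — Convert to polar: |I| = 0.1335 A, ∠I = -34.2°.

I = 0.1335∠-34.2° A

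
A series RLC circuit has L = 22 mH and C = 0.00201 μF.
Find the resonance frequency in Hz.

Step 1 — Resonance condition Im(Z)=0 gives ω₀ = 1/√(LC).
Step 2 — ω₀ = 1/√(0.022·2.01e-09) = 1.504e+05 rad/s.
Step 3 — f₀ = ω₀/(2π) = 2.393e+04 Hz.

f₀ = 2.393e+04 Hz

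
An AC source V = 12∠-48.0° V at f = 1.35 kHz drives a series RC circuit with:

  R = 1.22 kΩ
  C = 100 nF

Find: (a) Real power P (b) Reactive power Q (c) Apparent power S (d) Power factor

Step 1 — Angular frequency: ω = 2π·f = 2π·1350 = 8482 rad/s.
Step 2 — Component impedances:
  R: Z = R = 1220 Ω
  C: Z = 1/(jωC) = -j/(ω·C) = 0 - j1179 Ω
Step 3 — Series combination: Z_total = R + C = 1220 - j1179 Ω = 1697∠-44.0° Ω.
Step 4 — Source phasor: V = 12∠-48.0° V = 8.03 - j8.918 V.
Step 5 — Current: I = V / Z = 0.007056 - j0.0004911 A = 0.007073∠-4.0° A.
Step 6 — Complex power: S = V·I* = 0.06104 - j0.05898 VA.
Step 7 — Real power: P = Re(S) = 0.06104 W.
Step 8 — Reactive power: Q = Im(S) = -0.05898 VAR.
Step 9 — Apparent power: |S| = 0.08488 VA.
Step 10 — Power factor: PF = P/|S| = 0.7191 (leading).

(a) P = 0.06104 W  (b) Q = -0.05898 VAR  (c) S = 0.08488 VA  (d) PF = 0.7191 (leading)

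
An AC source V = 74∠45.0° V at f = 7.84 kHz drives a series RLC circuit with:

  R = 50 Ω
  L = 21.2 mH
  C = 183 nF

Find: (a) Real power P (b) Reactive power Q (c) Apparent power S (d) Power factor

Step 1 — Angular frequency: ω = 2π·f = 2π·7840 = 4.926e+04 rad/s.
Step 2 — Component impedances:
  R: Z = R = 50 Ω
  L: Z = jωL = j·4.926e+04·0.0212 = 0 + j1044 Ω
  C: Z = 1/(jωC) = -j/(ω·C) = 0 - j110.9 Ω
Step 3 — Series combination: Z_total = R + L + C = 50 + j933.4 Ω = 934.7∠86.9° Ω.
Step 4 — Source phasor: V = 74∠45.0° V = 52.33 + j52.33 V.
Step 5 — Current: I = V / Z = 0.05889 - j0.05291 A = 0.07917∠-41.9° A.
Step 6 — Complex power: S = V·I* = 0.3134 + j5.85 VA.
Step 7 — Real power: P = Re(S) = 0.3134 W.
Step 8 — Reactive power: Q = Im(S) = 5.85 VAR.
Step 9 — Apparent power: |S| = 5.858 VA.
Step 10 — Power factor: PF = P/|S| = 0.05349 (lagging).

(a) P = 0.3134 W  (b) Q = 5.85 VAR  (c) S = 5.858 VA  (d) PF = 0.05349 (lagging)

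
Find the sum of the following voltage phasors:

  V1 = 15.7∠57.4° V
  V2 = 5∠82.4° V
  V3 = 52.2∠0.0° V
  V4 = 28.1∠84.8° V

Step 1 — Convert each phasor to rectangular form:
  V1 = 15.7·(cos(57.4°) + j·sin(57.4°)) = 8.459 + j13.23 V
  V2 = 5·(cos(82.4°) + j·sin(82.4°)) = 0.6613 + j4.956 V
  V3 = 52.2·(cos(0.0°) + j·sin(0.0°)) = 52.2 V
  V4 = 28.1·(cos(84.8°) + j·sin(84.8°)) = 2.547 + j27.98 V
Step 2 — Sum components: V_total = 63.87 + j46.17 V.
Step 3 — Convert to polar: |V_total| = 78.81 V, ∠V_total = 35.9°.

V_total = 78.81∠35.9° V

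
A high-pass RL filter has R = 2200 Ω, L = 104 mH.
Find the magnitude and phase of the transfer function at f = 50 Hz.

Step 1 — Angular frequency: ω = 2π·50 = 314.2 rad/s.
Step 2 — Transfer function: H(jω) = jωL/(R + jωL).
Step 3 — Numerator jωL = j·32.67; denominator R + jωL = 2200 + j32.67.
Step 4 — H = 0.0002205 + j0.01485.
Step 5 — Magnitude: |H| = 0.01485 (-36.6 dB); phase: φ = 89.1°.

|H| = 0.01485 (-36.6 dB), φ = 89.1°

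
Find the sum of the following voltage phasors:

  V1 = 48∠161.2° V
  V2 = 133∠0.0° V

Step 1 — Convert each phasor to rectangular form:
  V1 = 48·(cos(161.2°) + j·sin(161.2°)) = -45.44 + j15.47 V
  V2 = 133·(cos(0.0°) + j·sin(0.0°)) = 133 V
Step 2 — Sum components: V_total = 87.56 + j15.47 V.
Step 3 — Convert to polar: |V_total| = 88.92 V, ∠V_total = 10.0°.

V_total = 88.92∠10.0° V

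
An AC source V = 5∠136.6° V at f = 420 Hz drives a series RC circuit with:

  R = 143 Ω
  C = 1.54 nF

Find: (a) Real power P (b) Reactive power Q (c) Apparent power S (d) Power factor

Step 1 — Angular frequency: ω = 2π·f = 2π·420 = 2639 rad/s.
Step 2 — Component impedances:
  R: Z = R = 143 Ω
  C: Z = 1/(jωC) = -j/(ω·C) = 0 - j2.461e+05 Ω
Step 3 — Series combination: Z_total = R + C = 143 - j2.461e+05 Ω = 2.461e+05∠-90.0° Ω.
Step 4 — Source phasor: V = 5∠136.6° V = -3.633 + j3.435 V.
Step 5 — Current: I = V / Z = -1.397e-05 - j1.476e-05 A = 2.032e-05∠-133.4° A.
Step 6 — Complex power: S = V·I* = 5.904e-08 - j0.0001016 VA.
Step 7 — Real power: P = Re(S) = 5.904e-08 W.
Step 8 — Reactive power: Q = Im(S) = -0.0001016 VAR.
Step 9 — Apparent power: |S| = 0.0001016 VA.
Step 10 — Power factor: PF = P/|S| = 0.0005811 (leading).

(a) P = 5.904e-08 W  (b) Q = -0.0001016 VAR  (c) S = 0.0001016 VA  (d) PF = 0.0005811 (leading)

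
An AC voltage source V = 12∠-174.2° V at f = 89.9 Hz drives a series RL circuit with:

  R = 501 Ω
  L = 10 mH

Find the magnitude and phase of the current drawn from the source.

Step 1 — Angular frequency: ω = 2π·f = 2π·89.9 = 564.9 rad/s.
Step 2 — Component impedances:
  R: Z = R = 501 Ω
  L: Z = jωL = j·564.9·0.01 = 0 + j5.649 Ω
Step 3 — Series combination: Z_total = R + L = 501 + j5.649 Ω = 501∠0.6° Ω.
Step 4 — Source phasor: V = 12∠-174.2° V = -11.94 - j1.213 V.
Step 5 — Ohm's law: I = V / Z_total = (-11.94 - j1.213) / (501 + j5.649) = -0.02385 - j0.002152 A.
Step 6 — Convert to polar: |I| = 0.02395 A, ∠I = -174.8°.

I = 0.02395∠-174.8° A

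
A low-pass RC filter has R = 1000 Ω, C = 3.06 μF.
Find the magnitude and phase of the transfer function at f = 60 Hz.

Step 1 — Angular frequency: ω = 2π·60 = 377 rad/s.
Step 2 — Transfer function: H(jω) = 1/(1 + jωRC).
Step 3 — Denominator: 1 + jωRC = 1 + j·377·1000·3.06e-06 = 1 + j1.154.
Step 4 — H = 0.429 - j0.4949.
Step 5 — Magnitude: |H| = 0.655 (-3.7 dB); phase: φ = -49.1°.

|H| = 0.655 (-3.7 dB), φ = -49.1°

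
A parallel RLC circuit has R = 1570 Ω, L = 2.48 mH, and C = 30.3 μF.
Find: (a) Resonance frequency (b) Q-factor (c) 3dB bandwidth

Step 1 — Resonance: ω₀ = 1/√(LC) = 1/√(0.00248·3.03e-05) = 3648 rad/s.
Step 2 — f₀ = ω₀/(2π) = 580.6 Hz.
Step 3 — Parallel Q: Q = R/(ω₀L) = 1570/(3648·0.00248) = 173.5.
Step 4 — Bandwidth: Δω = ω₀/Q = 21.02 rad/s; BW = Δω/(2π) = 3.346 Hz.

(a) f₀ = 580.6 Hz  (b) Q = 173.5  (c) BW = 3.346 Hz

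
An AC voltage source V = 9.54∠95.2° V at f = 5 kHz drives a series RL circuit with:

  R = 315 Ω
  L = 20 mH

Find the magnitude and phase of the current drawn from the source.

Step 1 — Angular frequency: ω = 2π·f = 2π·5000 = 3.142e+04 rad/s.
Step 2 — Component impedances:
  R: Z = R = 315 Ω
  L: Z = jωL = j·3.142e+04·0.02 = 0 + j628.3 Ω
Step 3 — Series combination: Z_total = R + L = 315 + j628.3 Ω = 702.9∠63.4° Ω.
Step 4 — Source phasor: V = 9.54∠95.2° V = -0.8646 + j9.501 V.
Step 5 — Ohm's law: I = V / Z_total = (-0.8646 + j9.501) / (315 + j628.3) = 0.01153 + j0.007158 A.
Step 6 — Convert to polar: |I| = 0.01357 A, ∠I = 31.8°.

I = 0.01357∠31.8° A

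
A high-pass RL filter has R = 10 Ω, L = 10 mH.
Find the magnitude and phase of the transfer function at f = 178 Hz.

Step 1 — Angular frequency: ω = 2π·178 = 1118 rad/s.
Step 2 — Transfer function: H(jω) = jωL/(R + jωL).
Step 3 — Numerator jωL = j·11.18; denominator R + jωL = 10 + j11.18.
Step 4 — H = 0.5557 + j0.4969.
Step 5 — Magnitude: |H| = 0.7455 (-2.6 dB); phase: φ = 41.8°.

|H| = 0.7455 (-2.6 dB), φ = 41.8°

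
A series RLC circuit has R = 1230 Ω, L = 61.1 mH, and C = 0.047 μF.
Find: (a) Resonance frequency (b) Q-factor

Step 1 — Resonance condition Im(Z)=0 gives ω₀ = 1/√(LC).
Step 2 — ω₀ = 1/√(0.0611·4.7e-08) = 1.866e+04 rad/s.
Step 3 — f₀ = ω₀/(2π) = 2970 Hz.
Step 4 — Series Q: Q = ω₀L/R = 1.866e+04·0.0611/1230 = 0.927.

(a) f₀ = 2970 Hz  (b) Q = 0.927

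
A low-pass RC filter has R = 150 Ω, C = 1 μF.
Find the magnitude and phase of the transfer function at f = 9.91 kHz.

Step 1 — Angular frequency: ω = 2π·9910 = 6.227e+04 rad/s.
Step 2 — Transfer function: H(jω) = 1/(1 + jωRC).
Step 3 — Denominator: 1 + jωRC = 1 + j·6.227e+04·150·1e-06 = 1 + j9.34.
Step 4 — H = 0.01133 - j0.1059.
Step 5 — Magnitude: |H| = 0.1065 (-19.5 dB); phase: φ = -83.9°.

|H| = 0.1065 (-19.5 dB), φ = -83.9°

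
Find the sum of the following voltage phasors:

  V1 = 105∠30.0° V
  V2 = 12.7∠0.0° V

Step 1 — Convert each phasor to rectangular form:
  V1 = 105·(cos(30.0°) + j·sin(30.0°)) = 90.93 + j52.5 V
  V2 = 12.7·(cos(0.0°) + j·sin(0.0°)) = 12.7 V
Step 2 — Sum components: V_total = 103.6 + j52.5 V.
Step 3 — Convert to polar: |V_total| = 116.2 V, ∠V_total = 26.9°.

V_total = 116.2∠26.9° V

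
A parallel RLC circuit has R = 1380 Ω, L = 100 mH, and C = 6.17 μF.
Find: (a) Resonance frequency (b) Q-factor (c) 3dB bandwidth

Step 1 — Resonance: ω₀ = 1/√(LC) = 1/√(0.1·6.17e-06) = 1273 rad/s.
Step 2 — f₀ = ω₀/(2π) = 202.6 Hz.
Step 3 — Parallel Q: Q = R/(ω₀L) = 1380/(1273·0.1) = 10.84.
Step 4 — Bandwidth: Δω = ω₀/Q = 117.4 rad/s; BW = Δω/(2π) = 18.69 Hz.

(a) f₀ = 202.6 Hz  (b) Q = 10.84  (c) BW = 18.69 Hz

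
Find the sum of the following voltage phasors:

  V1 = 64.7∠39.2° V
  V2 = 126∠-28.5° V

Step 1 — Convert each phasor to rectangular form:
  V1 = 64.7·(cos(39.2°) + j·sin(39.2°)) = 50.14 + j40.89 V
  V2 = 126·(cos(-28.5°) + j·sin(-28.5°)) = 110.7 - j60.12 V
Step 2 — Sum components: V_total = 160.9 - j19.23 V.
Step 3 — Convert to polar: |V_total| = 162 V, ∠V_total = -6.8°.

V_total = 162∠-6.8° V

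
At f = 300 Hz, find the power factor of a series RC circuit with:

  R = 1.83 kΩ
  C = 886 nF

Step 1 — Angular frequency: ω = 2π·f = 2π·300 = 1885 rad/s.
Step 2 — Component impedances:
  R: Z = R = 1830 Ω
  C: Z = 1/(jωC) = -j/(ω·C) = 0 - j598.8 Ω
Step 3 — Series combination: Z_total = R + C = 1830 - j598.8 Ω = 1925∠-18.1° Ω.
Step 4 — Power factor: PF = cos(φ) = Re(Z)/|Z| = 1830/1925.5 = 0.9504.
Step 5 — Type: Im(Z) = -598.8 ⇒ leading (phase φ = -18.1°).

PF = 0.9504 (leading, φ = -18.1°)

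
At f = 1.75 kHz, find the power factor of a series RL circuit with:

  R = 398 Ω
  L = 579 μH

Step 1 — Angular frequency: ω = 2π·f = 2π·1750 = 1.1e+04 rad/s.
Step 2 — Component impedances:
  R: Z = R = 398 Ω
  L: Z = jωL = j·1.1e+04·0.000579 = 0 + j6.366 Ω
Step 3 — Series combination: Z_total = R + L = 398 + j6.366 Ω = 398.1∠0.9° Ω.
Step 4 — Power factor: PF = cos(φ) = Re(Z)/|Z| = 398/398.05 = 0.9999.
Step 5 — Type: Im(Z) = 6.366 ⇒ lagging (phase φ = 0.9°).

PF = 0.9999 (lagging, φ = 0.9°)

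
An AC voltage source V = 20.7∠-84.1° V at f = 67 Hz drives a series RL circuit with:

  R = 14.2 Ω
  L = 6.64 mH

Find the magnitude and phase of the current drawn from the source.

Step 1 — Angular frequency: ω = 2π·f = 2π·67 = 421 rad/s.
Step 2 — Component impedances:
  R: Z = R = 14.2 Ω
  L: Z = jωL = j·421·0.00664 = 0 + j2.795 Ω
Step 3 — Series combination: Z_total = R + L = 14.2 + j2.795 Ω = 14.47∠11.1° Ω.
Step 4 — Source phasor: V = 20.7∠-84.1° V = 2.128 - j20.59 V.
Step 5 — Ohm's law: I = V / Z_total = (2.128 - j20.59) / (14.2 + j2.795) = -0.1305 - j1.424 A.
Step 6 — Convert to polar: |I| = 1.43 A, ∠I = -95.2°.

I = 1.43∠-95.2° A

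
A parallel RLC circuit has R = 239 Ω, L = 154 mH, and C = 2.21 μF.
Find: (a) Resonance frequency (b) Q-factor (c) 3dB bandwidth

Step 1 — Resonance: ω₀ = 1/√(LC) = 1/√(0.154·2.21e-06) = 1714 rad/s.
Step 2 — f₀ = ω₀/(2π) = 272.8 Hz.
Step 3 — Parallel Q: Q = R/(ω₀L) = 239/(1714·0.154) = 0.9054.
Step 4 — Bandwidth: Δω = ω₀/Q = 1893 rad/s; BW = Δω/(2π) = 301.3 Hz.

(a) f₀ = 272.8 Hz  (b) Q = 0.9054  (c) BW = 301.3 Hz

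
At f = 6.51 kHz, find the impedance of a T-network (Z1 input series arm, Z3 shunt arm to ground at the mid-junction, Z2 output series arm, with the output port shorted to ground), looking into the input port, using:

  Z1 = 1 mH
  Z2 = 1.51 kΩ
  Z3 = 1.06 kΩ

Step 1 — Angular frequency: ω = 2π·f = 2π·6510 = 4.09e+04 rad/s.
Step 2 — Component impedances:
  Z1: Z = jωL = j·4.09e+04·0.001 = 0 + j40.9 Ω
  Z2: Z = R = 1510 Ω
  Z3: Z = R = 1060 Ω
Step 3 — With the output port shorted to ground, the output series arm Z2 runs from the junction to ground; the shunt arm Z3 also runs from the junction to ground. They appear in parallel: Z3 || Z2 = 622.8 Ω.
Step 4 — Series with input arm Z1: Z_in = Z1 + (Z3 || Z2) = 622.8 + j40.9 Ω = 624.1∠3.8° Ω.

Z = 622.8 + j40.9 Ω = 624.1∠3.8° Ω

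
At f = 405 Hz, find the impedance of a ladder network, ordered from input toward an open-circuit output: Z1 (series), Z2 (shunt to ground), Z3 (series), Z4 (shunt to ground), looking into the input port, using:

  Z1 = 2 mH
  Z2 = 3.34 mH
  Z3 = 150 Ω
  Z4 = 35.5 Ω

Step 1 — Angular frequency: ω = 2π·f = 2π·405 = 2545 rad/s.
Step 2 — Component impedances:
  Z1: Z = jωL = j·2545·0.002 = 0 + j5.089 Ω
  Z2: Z = jωL = j·2545·0.00334 = 0 + j8.499 Ω
  Z3: Z = R = 150 Ω
  Z4: Z = R = 35.5 Ω
Step 3 — Ladder network (open output): work backward from the far end, alternating series and parallel combinations. Z_in = 0.3886 + j13.57 Ω = 13.58∠88.4° Ω.

Z = 0.3886 + j13.57 Ω = 13.58∠88.4° Ω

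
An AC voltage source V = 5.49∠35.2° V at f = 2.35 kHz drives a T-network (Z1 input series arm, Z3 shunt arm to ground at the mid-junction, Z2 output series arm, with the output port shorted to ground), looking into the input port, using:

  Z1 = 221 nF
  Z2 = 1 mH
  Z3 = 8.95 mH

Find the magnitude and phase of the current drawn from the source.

Step 1 — Angular frequency: ω = 2π·f = 2π·2350 = 1.477e+04 rad/s.
Step 2 — Component impedances:
  Z1: Z = 1/(jωC) = -j/(ω·C) = 0 - j306.5 Ω
  Z2: Z = jωL = j·1.477e+04·0.001 = 0 + j14.77 Ω
  Z3: Z = jωL = j·1.477e+04·0.00895 = 0 + j132.2 Ω
Step 3 — With the output port shorted to ground, the output series arm Z2 runs from the junction to ground; the shunt arm Z3 also runs from the junction to ground. They appear in parallel: Z3 || Z2 = 0 + j13.28 Ω.
Step 4 — Series with input arm Z1: Z_in = Z1 + (Z3 || Z2) = 0 - j293.2 Ω = 293.2∠-90.0° Ω.
Step 5 — Source phasor: V = 5.49∠35.2° V = 4.486 + j3.165 V.
Step 6 — Ohm's law: I = V / Z_total = (4.486 + j3.165) / (0 - j293.2) = -0.01079 + j0.0153 A.
Step 7 — Convert to polar: |I| = 0.01873 A, ∠I = 125.2°.

I = 0.01873∠125.2° A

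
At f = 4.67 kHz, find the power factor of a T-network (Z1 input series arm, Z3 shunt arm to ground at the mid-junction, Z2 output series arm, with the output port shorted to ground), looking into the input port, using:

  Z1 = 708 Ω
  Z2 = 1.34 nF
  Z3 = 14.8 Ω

Step 1 — Angular frequency: ω = 2π·f = 2π·4670 = 2.934e+04 rad/s.
Step 2 — Component impedances:
  Z1: Z = R = 708 Ω
  Z2: Z = 1/(jωC) = -j/(ω·C) = 0 - j2.543e+04 Ω
  Z3: Z = R = 14.8 Ω
Step 3 — With the output port shorted to ground, the output series arm Z2 runs from the junction to ground; the shunt arm Z3 also runs from the junction to ground. They appear in parallel: Z3 || Z2 = 14.8 - j0.008612 Ω.
Step 4 — Series with input arm Z1: Z_in = Z1 + (Z3 || Z2) = 722.8 - j0.008612 Ω = 722.8∠-0.0° Ω.
Step 5 — Power factor: PF = cos(φ) = Re(Z)/|Z| = 722.8/722.8 = 1.
Step 6 — Type: Im(Z) = -0.008612 ⇒ leading (phase φ = -0.0°).

PF = 1 (leading, φ = -0.0°)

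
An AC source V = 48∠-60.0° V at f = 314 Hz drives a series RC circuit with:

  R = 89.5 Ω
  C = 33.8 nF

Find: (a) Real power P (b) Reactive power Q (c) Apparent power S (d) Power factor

Step 1 — Angular frequency: ω = 2π·f = 2π·314 = 1973 rad/s.
Step 2 — Component impedances:
  R: Z = R = 89.5 Ω
  C: Z = 1/(jωC) = -j/(ω·C) = 0 - j1.5e+04 Ω
Step 3 — Series combination: Z_total = R + C = 89.5 - j1.5e+04 Ω = 1.5e+04∠-89.7° Ω.
Step 4 — Source phasor: V = 48∠-60.0° V = 24 - j41.57 V.
Step 5 — Current: I = V / Z = 0.002781 + j0.001584 A = 0.003201∠29.7° A.
Step 6 — Complex power: S = V·I* = 0.0009169 - j0.1536 VA.
Step 7 — Real power: P = Re(S) = 0.0009169 W.
Step 8 — Reactive power: Q = Im(S) = -0.1536 VAR.
Step 9 — Apparent power: |S| = 0.1536 VA.
Step 10 — Power factor: PF = P/|S| = 0.005968 (leading).

(a) P = 0.0009169 W  (b) Q = -0.1536 VAR  (c) S = 0.1536 VA  (d) PF = 0.005968 (leading)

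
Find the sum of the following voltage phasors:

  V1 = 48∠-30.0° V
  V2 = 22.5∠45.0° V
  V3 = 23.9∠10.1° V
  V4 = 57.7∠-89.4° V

Step 1 — Convert each phasor to rectangular form:
  V1 = 48·(cos(-30.0°) + j·sin(-30.0°)) = 41.57 - j24 V
  V2 = 22.5·(cos(45.0°) + j·sin(45.0°)) = 15.91 + j15.91 V
  V3 = 23.9·(cos(10.1°) + j·sin(10.1°)) = 23.53 + j4.191 V
  V4 = 57.7·(cos(-89.4°) + j·sin(-89.4°)) = 0.6042 - j57.7 V
Step 2 — Sum components: V_total = 81.61 - j61.6 V.
Step 3 — Convert to polar: |V_total| = 102.2 V, ∠V_total = -37.0°.

V_total = 102.2∠-37.0° V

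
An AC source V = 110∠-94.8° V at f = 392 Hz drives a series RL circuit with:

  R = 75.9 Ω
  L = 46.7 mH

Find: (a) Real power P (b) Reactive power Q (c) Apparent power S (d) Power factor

Step 1 — Angular frequency: ω = 2π·f = 2π·392 = 2463 rad/s.
Step 2 — Component impedances:
  R: Z = R = 75.9 Ω
  L: Z = jωL = j·2463·0.0467 = 0 + j115 Ω
Step 3 — Series combination: Z_total = R + L = 75.9 + j115 Ω = 137.8∠56.6° Ω.
Step 4 — Source phasor: V = 110∠-94.8° V = -9.205 - j109.6 V.
Step 5 — Current: I = V / Z = -0.7007 - j0.3823 A = 0.7982∠-151.4° A.
Step 6 — Complex power: S = V·I* = 48.36 + j73.29 VA.
Step 7 — Real power: P = Re(S) = 48.36 W.
Step 8 — Reactive power: Q = Im(S) = 73.29 VAR.
Step 9 — Apparent power: |S| = 87.8 VA.
Step 10 — Power factor: PF = P/|S| = 0.5508 (lagging).

(a) P = 48.36 W  (b) Q = 73.29 VAR  (c) S = 87.8 VA  (d) PF = 0.5508 (lagging)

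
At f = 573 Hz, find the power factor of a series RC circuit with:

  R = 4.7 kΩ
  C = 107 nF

Step 1 — Angular frequency: ω = 2π·f = 2π·573 = 3600 rad/s.
Step 2 — Component impedances:
  R: Z = R = 4700 Ω
  C: Z = 1/(jωC) = -j/(ω·C) = 0 - j2596 Ω
Step 3 — Series combination: Z_total = R + C = 4700 - j2596 Ω = 5369∠-28.9° Ω.
Step 4 — Power factor: PF = cos(φ) = Re(Z)/|Z| = 4700/5369 = 0.8754.
Step 5 — Type: Im(Z) = -2596 ⇒ leading (phase φ = -28.9°).

PF = 0.8754 (leading, φ = -28.9°)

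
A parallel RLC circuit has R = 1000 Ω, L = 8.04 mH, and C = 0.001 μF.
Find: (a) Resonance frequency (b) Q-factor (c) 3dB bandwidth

Step 1 — Resonance: ω₀ = 1/√(LC) = 1/√(0.00804·1e-09) = 3.527e+05 rad/s.
Step 2 — f₀ = ω₀/(2π) = 5.613e+04 Hz.
Step 3 — Parallel Q: Q = R/(ω₀L) = 1000/(3.527e+05·0.00804) = 0.3527.
Step 4 — Bandwidth: Δω = ω₀/Q = 1e+06 rad/s; BW = Δω/(2π) = 1.592e+05 Hz.

(a) f₀ = 5.613e+04 Hz  (b) Q = 0.3527  (c) BW = 1.592e+05 Hz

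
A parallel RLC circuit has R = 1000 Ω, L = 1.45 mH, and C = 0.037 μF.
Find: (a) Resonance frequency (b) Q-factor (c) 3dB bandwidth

Step 1 — Resonance: ω₀ = 1/√(LC) = 1/√(0.00145·3.7e-08) = 1.365e+05 rad/s.
Step 2 — f₀ = ω₀/(2π) = 2.173e+04 Hz.
Step 3 — Parallel Q: Q = R/(ω₀L) = 1000/(1.365e+05·0.00145) = 5.051.
Step 4 — Bandwidth: Δω = ω₀/Q = 2.703e+04 rad/s; BW = Δω/(2π) = 4301 Hz.

(a) f₀ = 2.173e+04 Hz  (b) Q = 5.051  (c) BW = 4301 Hz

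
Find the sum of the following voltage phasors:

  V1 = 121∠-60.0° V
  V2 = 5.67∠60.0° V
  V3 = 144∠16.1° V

Step 1 — Convert each phasor to rectangular form:
  V1 = 121·(cos(-60.0°) + j·sin(-60.0°)) = 60.5 - j104.8 V
  V2 = 5.67·(cos(60.0°) + j·sin(60.0°)) = 2.835 + j4.91 V
  V3 = 144·(cos(16.1°) + j·sin(16.1°)) = 138.4 + j39.93 V
Step 2 — Sum components: V_total = 201.7 - j59.95 V.
Step 3 — Convert to polar: |V_total| = 210.4 V, ∠V_total = -16.6°.

V_total = 210.4∠-16.6° V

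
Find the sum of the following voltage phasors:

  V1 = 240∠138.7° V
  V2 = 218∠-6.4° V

Step 1 — Convert each phasor to rectangular form:
  V1 = 240·(cos(138.7°) + j·sin(138.7°)) = -180.3 + j158.4 V
  V2 = 218·(cos(-6.4°) + j·sin(-6.4°)) = 216.6 - j24.3 V
Step 2 — Sum components: V_total = 36.34 + j134.1 V.
Step 3 — Convert to polar: |V_total| = 138.9 V, ∠V_total = 74.8°.

V_total = 138.9∠74.8° V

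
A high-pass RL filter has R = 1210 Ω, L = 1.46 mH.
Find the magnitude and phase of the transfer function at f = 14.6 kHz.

Step 1 — Angular frequency: ω = 2π·1.46e+04 = 9.173e+04 rad/s.
Step 2 — Transfer function: H(jω) = jωL/(R + jωL).
Step 3 — Numerator jωL = j·133.9; denominator R + jωL = 1210 + j133.9.
Step 4 — H = 0.0121 + j0.1093.
Step 5 — Magnitude: |H| = 0.11 (-19.2 dB); phase: φ = 83.7°.

|H| = 0.11 (-19.2 dB), φ = 83.7°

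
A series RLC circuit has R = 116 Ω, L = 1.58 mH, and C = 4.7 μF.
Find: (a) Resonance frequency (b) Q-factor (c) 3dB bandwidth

Step 1 — Resonance: ω₀ = 1/√(LC) = 1/√(0.00158·4.7e-06) = 1.16e+04 rad/s.
Step 2 — f₀ = ω₀/(2π) = 1847 Hz.
Step 3 — Series Q: Q = ω₀L/R = 1.16e+04·0.00158/116 = 0.1581.
Step 4 — Bandwidth: Δω = ω₀/Q = 7.342e+04 rad/s; BW = Δω/(2π) = 1.168e+04 Hz.

(a) f₀ = 1847 Hz  (b) Q = 0.1581  (c) BW = 1.168e+04 Hz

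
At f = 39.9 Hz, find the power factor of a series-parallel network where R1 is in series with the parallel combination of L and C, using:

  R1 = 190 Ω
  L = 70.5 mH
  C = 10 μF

Step 1 — Angular frequency: ω = 2π·f = 2π·39.9 = 250.7 rad/s.
Step 2 — Component impedances:
  R1: Z = R = 190 Ω
  L: Z = jωL = j·250.7·0.0705 = 0 + j17.67 Ω
  C: Z = 1/(jωC) = -j/(ω·C) = 0 - j398.9 Ω
Step 3 — Parallel branch: L || C = 1/(1/L + 1/C) = 0 + j18.49 Ω.
Step 4 — Series with R1: Z_total = R1 + (L || C) = 190 + j18.49 Ω = 190.9∠5.6° Ω.
Step 5 — Power factor: PF = cos(φ) = Re(Z)/|Z| = 190/190.9 = 0.9953.
Step 6 — Type: Im(Z) = 18.49 ⇒ lagging (phase φ = 5.6°).

PF = 0.9953 (lagging, φ = 5.6°)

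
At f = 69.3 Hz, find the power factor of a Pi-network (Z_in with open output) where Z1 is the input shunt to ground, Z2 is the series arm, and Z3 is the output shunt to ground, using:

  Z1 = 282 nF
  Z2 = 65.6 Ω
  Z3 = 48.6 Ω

Step 1 — Angular frequency: ω = 2π·f = 2π·69.3 = 435.4 rad/s.
Step 2 — Component impedances:
  Z1: Z = 1/(jωC) = -j/(ω·C) = 0 - j8144 Ω
  Z2: Z = R = 65.6 Ω
  Z3: Z = R = 48.6 Ω
Step 3 — With open output, the series arm Z2 and the output shunt Z3 appear in series to ground: Z2 + Z3 = 114.2 Ω.
Step 4 — Parallel with input shunt Z1: Z_in = Z1 || (Z2 + Z3) = 114.2 - j1.601 Ω = 114.2∠-0.8° Ω.
Step 5 — Power factor: PF = cos(φ) = Re(Z)/|Z| = 114.18/114.19 = 0.9999.
Step 6 — Type: Im(Z) = -1.601 ⇒ leading (phase φ = -0.8°).

PF = 0.9999 (leading, φ = -0.8°)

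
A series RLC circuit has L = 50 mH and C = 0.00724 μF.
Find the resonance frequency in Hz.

Step 1 — Resonance condition Im(Z)=0 gives ω₀ = 1/√(LC).
Step 2 — ω₀ = 1/√(0.05·7.24e-09) = 5.256e+04 rad/s.
Step 3 — f₀ = ω₀/(2π) = 8365 Hz.

f₀ = 8365 Hz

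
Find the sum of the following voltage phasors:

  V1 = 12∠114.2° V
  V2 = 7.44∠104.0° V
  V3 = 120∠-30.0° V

Step 1 — Convert each phasor to rectangular form:
  V1 = 12·(cos(114.2°) + j·sin(114.2°)) = -4.919 + j10.95 V
  V2 = 7.44·(cos(104.0°) + j·sin(104.0°)) = -1.8 + j7.219 V
  V3 = 120·(cos(-30.0°) + j·sin(-30.0°)) = 103.9 - j60 V
Step 2 — Sum components: V_total = 97.2 - j41.84 V.
Step 3 — Convert to polar: |V_total| = 105.8 V, ∠V_total = -23.3°.

V_total = 105.8∠-23.3° V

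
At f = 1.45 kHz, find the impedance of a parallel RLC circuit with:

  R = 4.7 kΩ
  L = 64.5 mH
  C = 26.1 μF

Step 1 — Angular frequency: ω = 2π·f = 2π·1450 = 9111 rad/s.
Step 2 — Component impedances:
  R: Z = R = 4700 Ω
  L: Z = jωL = j·9111·0.0645 = 0 + j587.6 Ω
  C: Z = 1/(jωC) = -j/(ω·C) = 0 - j4.205 Ω
Step 3 — Parallel combination: 1/Z_total = 1/R + 1/L + 1/C; Z_total = 0.003817 - j4.236 Ω = 4.236∠-89.9° Ω.

Z = 0.003817 - j4.236 Ω = 4.236∠-89.9° Ω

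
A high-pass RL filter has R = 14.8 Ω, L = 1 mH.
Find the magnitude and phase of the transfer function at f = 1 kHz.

Step 1 — Angular frequency: ω = 2π·1000 = 6283 rad/s.
Step 2 — Transfer function: H(jω) = jωL/(R + jωL).
Step 3 — Numerator jωL = j·6.283; denominator R + jωL = 14.8 + j6.283.
Step 4 — H = 0.1527 + j0.3597.
Step 5 — Magnitude: |H| = 0.3908 (-8.2 dB); phase: φ = 67.0°.

|H| = 0.3908 (-8.2 dB), φ = 67.0°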